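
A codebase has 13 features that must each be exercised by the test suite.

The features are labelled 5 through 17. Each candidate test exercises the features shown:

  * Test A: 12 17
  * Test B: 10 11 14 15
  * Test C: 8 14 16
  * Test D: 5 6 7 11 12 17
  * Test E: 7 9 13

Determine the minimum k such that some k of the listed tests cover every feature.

4

Take {B, C, D, E}. Their union is {5, 6, 7, 8, 9, 10, 11, 12, 13, 14, 15, 16, 17}, which is all 13 features.
Only D contains 5, so D is forced; the remaining 7 features need at least 3 more tests (each remaining test adds at most 3) — so at least 4 tests are needed, and 4 is optimal.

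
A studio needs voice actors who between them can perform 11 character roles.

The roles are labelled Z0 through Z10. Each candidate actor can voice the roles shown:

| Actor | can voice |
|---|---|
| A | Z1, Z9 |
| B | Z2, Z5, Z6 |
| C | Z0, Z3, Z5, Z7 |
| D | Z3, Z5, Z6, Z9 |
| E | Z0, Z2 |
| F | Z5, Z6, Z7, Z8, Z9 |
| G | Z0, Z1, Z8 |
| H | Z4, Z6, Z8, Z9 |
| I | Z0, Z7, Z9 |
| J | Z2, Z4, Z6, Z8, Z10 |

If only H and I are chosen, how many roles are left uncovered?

Union of H, I = {Z0, Z4, Z6, Z7, Z8, Z9}.
Not covered: Z1, Z2, Z3, Z5, Z10 — 5 roles.

5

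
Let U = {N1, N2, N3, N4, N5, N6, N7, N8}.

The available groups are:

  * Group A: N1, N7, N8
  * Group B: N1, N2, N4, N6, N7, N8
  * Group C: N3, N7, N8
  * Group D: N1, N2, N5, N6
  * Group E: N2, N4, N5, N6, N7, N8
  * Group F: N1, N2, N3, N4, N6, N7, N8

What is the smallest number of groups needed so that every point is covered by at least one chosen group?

Take {E, F}. Their union is {N1, N2, N3, N4, N5, N6, N7, N8}, which is all 8 points.
No single group has all 8 points (the largest, F, has 7), so 2 is optimal.

2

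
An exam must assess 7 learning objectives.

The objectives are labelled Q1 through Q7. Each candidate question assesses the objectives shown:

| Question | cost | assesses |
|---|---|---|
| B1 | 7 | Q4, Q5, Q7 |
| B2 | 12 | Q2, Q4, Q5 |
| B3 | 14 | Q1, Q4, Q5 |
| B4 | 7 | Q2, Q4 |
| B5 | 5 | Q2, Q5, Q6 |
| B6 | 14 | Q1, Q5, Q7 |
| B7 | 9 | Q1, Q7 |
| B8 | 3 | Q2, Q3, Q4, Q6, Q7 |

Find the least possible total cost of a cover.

17

B6, B8 together cover every objective (B6 ∪ B8 = {Q1, Q2, Q3, Q4, Q5, Q6, Q7}); total cost 14 + 3 = 17.
No covering selection has total cost below 17.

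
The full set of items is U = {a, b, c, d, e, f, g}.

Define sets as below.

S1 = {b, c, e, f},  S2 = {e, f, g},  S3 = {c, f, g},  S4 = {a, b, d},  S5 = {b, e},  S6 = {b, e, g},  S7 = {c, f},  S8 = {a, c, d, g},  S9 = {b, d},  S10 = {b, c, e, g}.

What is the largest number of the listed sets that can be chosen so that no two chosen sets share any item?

2

S5, S7 are pairwise disjoint (S5={b,e}; S7={c,f}).
Every remaining set overlaps one of these, and no 3 of the listed sets are pairwise disjoint, so 2 is the maximum.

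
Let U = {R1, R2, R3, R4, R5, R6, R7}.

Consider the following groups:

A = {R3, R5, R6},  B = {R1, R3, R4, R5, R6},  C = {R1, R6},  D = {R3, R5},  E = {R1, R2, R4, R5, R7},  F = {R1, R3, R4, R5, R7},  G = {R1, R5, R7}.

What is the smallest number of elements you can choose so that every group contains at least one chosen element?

2

The 2 elements {R5, R6} hit every group.
The groups C, D are pairwise disjoint, so any hitting set needs a separate element for each — at least 2. Hence 2 is optimal.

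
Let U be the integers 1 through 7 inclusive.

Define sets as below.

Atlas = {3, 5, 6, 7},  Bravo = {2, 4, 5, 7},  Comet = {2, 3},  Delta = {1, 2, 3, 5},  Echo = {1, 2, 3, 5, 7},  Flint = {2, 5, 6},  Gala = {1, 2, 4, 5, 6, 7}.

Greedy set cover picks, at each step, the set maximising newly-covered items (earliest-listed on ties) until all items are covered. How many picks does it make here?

Greedy: pick Gala (covers 6 new) → pick Atlas (covers 1 new). Total picks: 2.

2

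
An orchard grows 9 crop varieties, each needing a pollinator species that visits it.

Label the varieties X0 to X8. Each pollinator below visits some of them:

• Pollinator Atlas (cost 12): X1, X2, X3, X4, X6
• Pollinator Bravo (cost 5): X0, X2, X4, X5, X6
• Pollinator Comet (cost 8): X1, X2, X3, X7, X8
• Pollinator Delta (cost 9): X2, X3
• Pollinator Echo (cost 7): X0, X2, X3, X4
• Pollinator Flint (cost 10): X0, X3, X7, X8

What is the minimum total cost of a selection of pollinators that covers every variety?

13

Bravo, Comet together cover every variety (Bravo ∪ Comet = {X0, X1, X2, X3, X4, X5, X6, X7, X8}); total cost 5 + 8 = 13.
No covering selection has total cost below 13.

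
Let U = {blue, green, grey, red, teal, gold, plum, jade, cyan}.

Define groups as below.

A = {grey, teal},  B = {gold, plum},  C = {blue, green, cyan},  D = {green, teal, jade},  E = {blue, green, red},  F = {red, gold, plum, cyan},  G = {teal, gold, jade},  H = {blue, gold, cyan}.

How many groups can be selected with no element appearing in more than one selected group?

3

A, B, E are pairwise disjoint (A={grey,teal}; B={gold,plum}; E={blue,green,red}).
Every remaining group overlaps one of these, and no 4 of the listed groups are pairwise disjoint, so 3 is the maximum.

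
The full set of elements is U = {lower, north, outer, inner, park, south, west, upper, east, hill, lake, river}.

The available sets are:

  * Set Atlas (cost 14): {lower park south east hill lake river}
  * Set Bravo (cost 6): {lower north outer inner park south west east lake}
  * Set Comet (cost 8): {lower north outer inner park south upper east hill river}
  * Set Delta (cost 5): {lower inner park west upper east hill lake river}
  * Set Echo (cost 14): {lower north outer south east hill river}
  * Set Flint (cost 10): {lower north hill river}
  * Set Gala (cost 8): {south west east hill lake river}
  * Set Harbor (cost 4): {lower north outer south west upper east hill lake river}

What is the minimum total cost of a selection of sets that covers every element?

9

Delta, Harbor together cover every element (Delta ∪ Harbor = {lower, north, outer, inner, park, south, west, upper, east, hill, lake, river}); total cost 5 + 4 = 9.
No covering selection has total cost below 9.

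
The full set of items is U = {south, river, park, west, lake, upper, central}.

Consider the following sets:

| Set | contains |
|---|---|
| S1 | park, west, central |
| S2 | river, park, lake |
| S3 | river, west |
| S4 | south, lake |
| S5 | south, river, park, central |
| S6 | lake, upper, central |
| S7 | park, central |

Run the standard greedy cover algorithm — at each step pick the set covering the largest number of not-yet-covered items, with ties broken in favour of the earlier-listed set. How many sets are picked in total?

3

Greedy: pick S5 (covers 4 new) → pick S6 (covers 2 new) → pick S1 (covers 1 new). Total picks: 3.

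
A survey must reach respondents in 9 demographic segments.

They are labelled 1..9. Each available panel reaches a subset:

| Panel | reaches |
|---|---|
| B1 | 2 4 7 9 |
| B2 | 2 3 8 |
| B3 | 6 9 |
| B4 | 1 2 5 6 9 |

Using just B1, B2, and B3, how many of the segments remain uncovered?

2

Union of B1, B2, B3 = {2, 3, 4, 6, 7, 8, 9}.
Not covered: 1, 5 — 2 segments.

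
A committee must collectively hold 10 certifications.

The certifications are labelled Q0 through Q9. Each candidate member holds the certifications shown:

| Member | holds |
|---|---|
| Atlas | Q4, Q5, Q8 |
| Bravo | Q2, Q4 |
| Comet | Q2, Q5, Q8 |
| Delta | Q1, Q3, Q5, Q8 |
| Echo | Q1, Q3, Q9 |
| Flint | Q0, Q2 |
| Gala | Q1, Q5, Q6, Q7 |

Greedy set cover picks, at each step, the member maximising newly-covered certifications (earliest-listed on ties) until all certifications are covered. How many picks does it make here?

5

Greedy: pick Delta (covers 4 new) → pick Bravo (covers 2 new) → pick Gala (covers 2 new) → pick Echo (covers 1 new) → pick Flint (covers 1 new). Total picks: 5.
(The true minimum cover uses only 4 members, so greedy is not optimal here.)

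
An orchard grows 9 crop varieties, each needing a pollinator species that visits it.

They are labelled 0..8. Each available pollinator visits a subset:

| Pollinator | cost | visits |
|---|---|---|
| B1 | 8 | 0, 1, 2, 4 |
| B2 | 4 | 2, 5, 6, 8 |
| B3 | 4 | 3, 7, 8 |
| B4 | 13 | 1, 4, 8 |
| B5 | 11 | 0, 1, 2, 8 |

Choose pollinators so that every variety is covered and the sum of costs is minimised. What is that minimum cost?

16

B1, B2, B3 together cover every variety (B1 ∪ B2 ∪ B3 = {0, 1, 2, 3, 4, 5, 6, 7, 8}); total cost 8 + 4 + 4 = 16.
No covering selection has total cost below 16.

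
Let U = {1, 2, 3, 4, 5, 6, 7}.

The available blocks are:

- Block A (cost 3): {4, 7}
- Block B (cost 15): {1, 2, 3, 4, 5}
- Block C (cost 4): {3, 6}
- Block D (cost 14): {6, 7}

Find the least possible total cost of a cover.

22

A, B, C together cover every item (A ∪ B ∪ C = {1, 2, 3, 4, 5, 6, 7}); total cost 3 + 15 + 4 = 22.
No covering selection has total cost below 22.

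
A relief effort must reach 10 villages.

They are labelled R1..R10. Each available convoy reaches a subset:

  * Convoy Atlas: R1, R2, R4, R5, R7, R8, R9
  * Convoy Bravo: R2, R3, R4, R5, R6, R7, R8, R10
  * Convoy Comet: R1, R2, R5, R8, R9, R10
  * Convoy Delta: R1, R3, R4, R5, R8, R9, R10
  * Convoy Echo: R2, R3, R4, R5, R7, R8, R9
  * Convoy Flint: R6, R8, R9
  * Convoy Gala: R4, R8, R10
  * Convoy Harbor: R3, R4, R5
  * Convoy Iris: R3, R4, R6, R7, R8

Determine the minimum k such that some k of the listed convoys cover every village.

Bravo and Comet together: Bravo ∪ Comet = {R1, R2, R3, R4, R5, R6, R7, R8, R9, R10} — every village is covered.
No single convoy has all 10 villages (the largest, Bravo, has 8), so 2 is optimal.

2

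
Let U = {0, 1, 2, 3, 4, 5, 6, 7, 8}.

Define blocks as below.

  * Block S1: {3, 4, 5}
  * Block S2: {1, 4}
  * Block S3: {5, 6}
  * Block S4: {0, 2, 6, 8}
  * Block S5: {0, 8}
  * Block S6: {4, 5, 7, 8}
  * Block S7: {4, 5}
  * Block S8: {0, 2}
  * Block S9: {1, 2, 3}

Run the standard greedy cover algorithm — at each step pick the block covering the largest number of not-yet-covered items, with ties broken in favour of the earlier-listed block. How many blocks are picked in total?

Greedy: pick S4 (covers 4 new) → pick S1 (covers 3 new) → pick S2 (covers 1 new) → pick S6 (covers 1 new). Total picks: 4.
(The true minimum cover uses only 3 blocks, so greedy is not optimal here.)

4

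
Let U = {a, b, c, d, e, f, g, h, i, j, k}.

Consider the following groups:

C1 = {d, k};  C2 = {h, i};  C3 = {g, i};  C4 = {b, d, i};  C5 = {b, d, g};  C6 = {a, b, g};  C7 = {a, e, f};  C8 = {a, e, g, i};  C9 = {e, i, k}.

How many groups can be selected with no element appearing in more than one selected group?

C1, C2, C6 are pairwise disjoint (C1={d,k}; C2={h,i}; C6={a,b,g}).
Every remaining group overlaps one of these, and no 4 of the listed groups are pairwise disjoint, so 3 is the maximum.

3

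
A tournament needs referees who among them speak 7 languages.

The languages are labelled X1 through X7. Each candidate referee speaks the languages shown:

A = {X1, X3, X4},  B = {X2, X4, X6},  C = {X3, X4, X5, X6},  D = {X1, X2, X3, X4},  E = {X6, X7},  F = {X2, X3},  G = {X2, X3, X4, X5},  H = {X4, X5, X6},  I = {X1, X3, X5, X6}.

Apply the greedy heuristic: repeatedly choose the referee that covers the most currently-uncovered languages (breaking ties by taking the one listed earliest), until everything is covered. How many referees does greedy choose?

3

Greedy: pick C (covers 4 new) → pick D (covers 2 new) → pick E (covers 1 new). Total picks: 3.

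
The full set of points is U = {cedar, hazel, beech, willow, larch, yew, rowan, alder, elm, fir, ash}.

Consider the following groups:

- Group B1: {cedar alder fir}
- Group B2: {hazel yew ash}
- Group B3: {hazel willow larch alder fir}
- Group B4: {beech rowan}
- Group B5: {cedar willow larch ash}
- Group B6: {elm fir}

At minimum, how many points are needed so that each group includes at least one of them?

3

Take H = {beech, fir, ash}. Each listed group contains at least one of these, so H is a hitting set of size 3.
The groups B4, B5, B6 are pairwise disjoint, so any hitting set needs a separate point for each — at least 3. Hence 3 is optimal.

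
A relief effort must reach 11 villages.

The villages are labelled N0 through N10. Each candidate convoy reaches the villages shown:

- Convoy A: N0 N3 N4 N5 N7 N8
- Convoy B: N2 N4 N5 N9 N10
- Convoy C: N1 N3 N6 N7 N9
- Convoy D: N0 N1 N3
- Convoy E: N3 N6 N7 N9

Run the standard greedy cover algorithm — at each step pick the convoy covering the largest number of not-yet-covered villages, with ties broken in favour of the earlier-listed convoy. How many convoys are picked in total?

Greedy: pick A (covers 6 new) → pick B (covers 3 new) → pick C (covers 2 new). Total picks: 3.

3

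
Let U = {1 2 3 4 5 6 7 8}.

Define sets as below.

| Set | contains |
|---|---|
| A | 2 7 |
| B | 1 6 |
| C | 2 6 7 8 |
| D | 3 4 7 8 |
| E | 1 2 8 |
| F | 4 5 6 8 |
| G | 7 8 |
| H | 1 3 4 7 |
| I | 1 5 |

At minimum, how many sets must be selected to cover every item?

3

E, F, and H cover everything between them: the union {1, 2, 3, 4, 5, 6, 7, 8} is all of U.
No 2 of the 9 sets cover everything (all 36 combinations miss at least one item), so 3 is optimal.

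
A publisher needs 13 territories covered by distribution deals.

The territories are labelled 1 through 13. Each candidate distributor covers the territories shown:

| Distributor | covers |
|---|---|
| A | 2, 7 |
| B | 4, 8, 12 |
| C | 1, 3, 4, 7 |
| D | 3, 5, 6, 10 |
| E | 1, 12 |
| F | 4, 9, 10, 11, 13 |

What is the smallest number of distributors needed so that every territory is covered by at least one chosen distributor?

5

A and B and D and E and F together: A ∪ B ∪ D ∪ E ∪ F = {1, 2, 3, 4, 5, 6, 7, 8, 9, 10, 11, 12, 13} — every territory is covered.
No 4 of the 6 distributors cover everything (all 15 combinations miss at least one territory), so 5 is optimal.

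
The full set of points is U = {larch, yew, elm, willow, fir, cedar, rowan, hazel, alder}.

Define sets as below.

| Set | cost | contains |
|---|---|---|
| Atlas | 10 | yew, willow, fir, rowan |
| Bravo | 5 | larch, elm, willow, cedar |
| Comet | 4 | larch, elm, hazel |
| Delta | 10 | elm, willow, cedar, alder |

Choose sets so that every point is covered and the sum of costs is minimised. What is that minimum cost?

Atlas, Comet, Delta together cover every point (Atlas ∪ Comet ∪ Delta = {larch, yew, elm, willow, fir, cedar, rowan, hazel, alder}); total cost 10 + 4 + 10 = 24.
The greedy pick Bravo, Atlas, Comet, Delta costs 29; no covering selection beats 24.

24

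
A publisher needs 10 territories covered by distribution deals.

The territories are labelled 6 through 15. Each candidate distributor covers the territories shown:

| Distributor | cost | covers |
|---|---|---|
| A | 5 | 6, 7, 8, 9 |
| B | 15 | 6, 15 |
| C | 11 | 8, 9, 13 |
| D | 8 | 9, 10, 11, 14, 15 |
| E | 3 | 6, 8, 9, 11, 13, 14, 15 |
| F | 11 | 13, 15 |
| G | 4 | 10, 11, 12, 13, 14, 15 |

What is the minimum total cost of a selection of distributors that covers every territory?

9

A, G together cover every territory (A ∪ G = {6, 7, 8, 9, 10, 11, 12, 13, 14, 15}); total cost 5 + 4 = 9.
The greedy pick E, G, A costs 12; no covering selection beats 9.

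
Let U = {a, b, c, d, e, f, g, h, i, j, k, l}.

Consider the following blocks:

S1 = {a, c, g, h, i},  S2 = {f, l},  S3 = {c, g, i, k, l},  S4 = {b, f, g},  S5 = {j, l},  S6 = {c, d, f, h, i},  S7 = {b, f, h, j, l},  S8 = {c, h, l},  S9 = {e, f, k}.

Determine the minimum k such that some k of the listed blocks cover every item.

S1 and S6 and S7 and S9 together: S1 ∪ S6 ∪ S7 ∪ S9 = {a, b, c, d, e, f, g, h, i, j, k, l} — every item is covered.
Only S6 contains d, so S6 is forced; the remaining 7 items need at least 3 more blocks (each remaining block adds at most 3) — so at least 4 blocks are needed, and 4 is optimal.

4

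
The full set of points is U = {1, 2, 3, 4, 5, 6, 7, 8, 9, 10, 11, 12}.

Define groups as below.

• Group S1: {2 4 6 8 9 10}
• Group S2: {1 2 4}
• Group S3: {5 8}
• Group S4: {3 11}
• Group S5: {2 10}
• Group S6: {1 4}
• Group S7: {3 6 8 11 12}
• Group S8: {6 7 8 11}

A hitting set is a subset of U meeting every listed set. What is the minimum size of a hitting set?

Take H = {3, 4, 8, 10}. Each listed group contains at least one of these, so H is a hitting set of size 4.
The groups S3, S4, S5, S6 are pairwise disjoint, so any hitting set needs a separate point for each — at least 4. Hence 4 is optimal.

4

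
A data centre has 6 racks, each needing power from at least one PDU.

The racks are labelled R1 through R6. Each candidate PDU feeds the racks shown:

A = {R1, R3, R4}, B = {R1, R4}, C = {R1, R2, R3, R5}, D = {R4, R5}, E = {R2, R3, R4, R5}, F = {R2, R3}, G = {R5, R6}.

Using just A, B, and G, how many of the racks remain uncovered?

Union of A, B, G = {R1, R3, R4, R5, R6}.
Not covered: R2 — 1 rack.

1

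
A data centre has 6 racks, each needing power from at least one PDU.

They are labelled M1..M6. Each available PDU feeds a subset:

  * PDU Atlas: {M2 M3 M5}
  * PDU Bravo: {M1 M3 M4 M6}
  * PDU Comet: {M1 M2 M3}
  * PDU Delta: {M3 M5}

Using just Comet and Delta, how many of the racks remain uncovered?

2

Union of Comet, Delta = {M1, M2, M3, M5}.
Not covered: M4, M6 — 2 racks.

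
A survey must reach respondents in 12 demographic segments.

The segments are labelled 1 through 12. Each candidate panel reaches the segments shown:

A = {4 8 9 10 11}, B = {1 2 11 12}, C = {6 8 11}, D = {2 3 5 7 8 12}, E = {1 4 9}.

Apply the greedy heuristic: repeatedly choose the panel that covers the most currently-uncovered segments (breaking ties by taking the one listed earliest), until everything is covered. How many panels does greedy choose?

Greedy: pick D (covers 6 new) → pick A (covers 4 new) → pick B (covers 1 new) → pick C (covers 1 new). Total picks: 4.

4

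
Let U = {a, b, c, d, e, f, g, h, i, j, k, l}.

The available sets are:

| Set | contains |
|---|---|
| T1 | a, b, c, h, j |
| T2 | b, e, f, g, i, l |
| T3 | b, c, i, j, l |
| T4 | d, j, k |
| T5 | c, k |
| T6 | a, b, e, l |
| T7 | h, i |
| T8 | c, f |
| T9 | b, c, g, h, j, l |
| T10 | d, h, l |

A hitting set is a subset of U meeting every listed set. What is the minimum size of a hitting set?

Take T = {a, c, d, i}. Each listed set contains at least one of these, so T is a hitting set of size 4.
The sets T4, T6, T7, T8 are pairwise disjoint, so any hitting set needs a separate item for each — at least 4. Hence 4 is optimal.

4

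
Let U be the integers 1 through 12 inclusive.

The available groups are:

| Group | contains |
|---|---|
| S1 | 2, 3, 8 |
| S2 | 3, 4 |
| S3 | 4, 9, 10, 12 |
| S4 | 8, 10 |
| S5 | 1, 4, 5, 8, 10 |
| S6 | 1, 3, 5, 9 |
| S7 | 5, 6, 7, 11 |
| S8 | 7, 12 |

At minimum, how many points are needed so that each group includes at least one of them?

3

Take H = {3, 7, 10}. Each listed group contains at least one of these, so H is a hitting set of size 3.
The groups S2, S4, S8 are pairwise disjoint, so any hitting set needs a separate point for each — at least 3. Hence 3 is optimal.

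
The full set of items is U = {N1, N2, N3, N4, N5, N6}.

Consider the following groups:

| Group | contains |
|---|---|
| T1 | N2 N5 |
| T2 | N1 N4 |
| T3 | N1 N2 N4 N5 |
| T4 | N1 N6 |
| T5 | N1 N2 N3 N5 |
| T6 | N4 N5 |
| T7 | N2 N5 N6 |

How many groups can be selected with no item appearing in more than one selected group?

T4, T6 are pairwise disjoint (T4={N1,N6}; T6={N4,N5}).
Every remaining group overlaps one of these, and no 3 of the listed groups are pairwise disjoint, so 2 is the maximum.

2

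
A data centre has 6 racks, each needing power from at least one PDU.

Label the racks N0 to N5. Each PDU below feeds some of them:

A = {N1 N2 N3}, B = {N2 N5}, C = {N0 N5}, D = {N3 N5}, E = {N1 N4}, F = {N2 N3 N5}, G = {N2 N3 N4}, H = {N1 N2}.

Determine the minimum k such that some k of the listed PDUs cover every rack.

3

Take {C, E, F}. Their union is {N0, N1, N2, N3, N4, N5}, which is all 6 racks.
Only C contains N0, so C is forced; the remaining 4 racks need at least 2 more PDUs (each remaining PDU adds at most 3) — so at least 3 PDUs are needed, and 3 is optimal.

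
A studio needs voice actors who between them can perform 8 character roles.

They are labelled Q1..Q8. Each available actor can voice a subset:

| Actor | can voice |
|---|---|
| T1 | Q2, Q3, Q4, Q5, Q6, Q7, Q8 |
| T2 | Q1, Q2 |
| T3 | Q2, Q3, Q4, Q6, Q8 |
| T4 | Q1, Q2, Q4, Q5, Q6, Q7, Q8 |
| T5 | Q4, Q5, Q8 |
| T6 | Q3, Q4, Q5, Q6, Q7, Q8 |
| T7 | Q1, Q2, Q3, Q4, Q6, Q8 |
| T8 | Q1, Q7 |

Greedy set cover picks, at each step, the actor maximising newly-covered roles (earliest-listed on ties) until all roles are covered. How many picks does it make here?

Greedy: pick T1 (covers 7 new) → pick T2 (covers 1 new). Total picks: 2.

2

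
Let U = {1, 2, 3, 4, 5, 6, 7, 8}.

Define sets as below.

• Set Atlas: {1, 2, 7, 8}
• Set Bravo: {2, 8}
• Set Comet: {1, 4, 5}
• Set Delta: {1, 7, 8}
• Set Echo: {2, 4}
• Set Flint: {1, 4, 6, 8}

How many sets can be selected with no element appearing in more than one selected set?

2

Bravo, Comet are pairwise disjoint (Bravo={2,8}; Comet={1,4,5}).
Every remaining set overlaps one of these, and no 3 of the listed sets are pairwise disjoint, so 2 is the maximum.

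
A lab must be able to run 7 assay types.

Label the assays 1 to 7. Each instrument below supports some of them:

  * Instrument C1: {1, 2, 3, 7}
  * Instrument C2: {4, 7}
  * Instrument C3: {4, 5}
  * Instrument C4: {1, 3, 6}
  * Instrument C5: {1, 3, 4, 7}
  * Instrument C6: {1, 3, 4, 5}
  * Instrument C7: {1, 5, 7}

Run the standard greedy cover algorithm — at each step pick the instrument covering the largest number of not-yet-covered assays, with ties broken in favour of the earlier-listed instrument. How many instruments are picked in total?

3

Greedy: pick C1 (covers 4 new) → pick C3 (covers 2 new) → pick C4 (covers 1 new). Total picks: 3.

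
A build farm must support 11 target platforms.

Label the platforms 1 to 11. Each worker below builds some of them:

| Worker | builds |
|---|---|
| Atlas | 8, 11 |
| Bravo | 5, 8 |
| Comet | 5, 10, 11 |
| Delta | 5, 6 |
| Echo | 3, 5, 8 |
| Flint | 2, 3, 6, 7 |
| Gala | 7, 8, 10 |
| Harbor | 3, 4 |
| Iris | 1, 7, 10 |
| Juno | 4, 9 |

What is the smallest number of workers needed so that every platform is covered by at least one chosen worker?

5

Take {Atlas, Bravo, Flint, Iris, Juno}. Their union is {1, 2, 3, 4, 5, 6, 7, 8, 9, 10, 11}, which is all 11 platforms.
No 4 of the 10 workers cover everything (all 210 combinations miss at least one platform), so 5 is optimal.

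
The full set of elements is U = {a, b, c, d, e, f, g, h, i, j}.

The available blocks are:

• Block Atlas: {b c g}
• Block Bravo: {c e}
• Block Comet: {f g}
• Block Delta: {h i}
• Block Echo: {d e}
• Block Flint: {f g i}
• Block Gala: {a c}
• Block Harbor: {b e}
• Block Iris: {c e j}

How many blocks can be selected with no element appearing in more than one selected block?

Comet, Delta, Gala, Harbor are pairwise disjoint (Comet={f,g}; Delta={h,i}; Gala={a,c}; Harbor={b,e}).
Every remaining block overlaps one of these, and no 5 of the listed blocks are pairwise disjoint, so 4 is the maximum.

4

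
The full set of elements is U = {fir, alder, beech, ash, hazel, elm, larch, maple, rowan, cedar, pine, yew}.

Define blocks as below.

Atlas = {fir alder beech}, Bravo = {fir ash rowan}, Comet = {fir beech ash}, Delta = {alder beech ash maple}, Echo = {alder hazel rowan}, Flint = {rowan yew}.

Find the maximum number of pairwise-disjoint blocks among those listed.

Comet, Flint are pairwise disjoint (Comet={fir,beech,ash}; Flint={rowan,yew}).
Every remaining block overlaps one of these, and no 3 of the listed blocks are pairwise disjoint, so 2 is the maximum.

2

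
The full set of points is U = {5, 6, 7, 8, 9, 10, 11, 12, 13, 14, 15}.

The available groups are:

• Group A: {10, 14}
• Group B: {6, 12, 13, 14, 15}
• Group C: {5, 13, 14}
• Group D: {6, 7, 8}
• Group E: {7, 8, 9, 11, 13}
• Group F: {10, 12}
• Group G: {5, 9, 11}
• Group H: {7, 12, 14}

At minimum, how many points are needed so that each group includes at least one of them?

4

The 4 points {5, 7, 12, 14} hit every group.
No choice of 3 points meets every group, so 4 is the minimum.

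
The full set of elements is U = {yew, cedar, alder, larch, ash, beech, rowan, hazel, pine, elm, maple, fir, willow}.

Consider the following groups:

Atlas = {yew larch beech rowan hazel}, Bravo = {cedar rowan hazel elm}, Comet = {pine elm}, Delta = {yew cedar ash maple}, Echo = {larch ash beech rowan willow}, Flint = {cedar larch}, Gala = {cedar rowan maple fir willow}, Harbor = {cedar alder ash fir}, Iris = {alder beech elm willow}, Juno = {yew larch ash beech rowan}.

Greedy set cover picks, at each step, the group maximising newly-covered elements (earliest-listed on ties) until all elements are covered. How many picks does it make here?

4

Greedy: pick Atlas (covers 5 new) → pick Gala (covers 4 new) → pick Comet (covers 2 new) → pick Harbor (covers 2 new). Total picks: 4.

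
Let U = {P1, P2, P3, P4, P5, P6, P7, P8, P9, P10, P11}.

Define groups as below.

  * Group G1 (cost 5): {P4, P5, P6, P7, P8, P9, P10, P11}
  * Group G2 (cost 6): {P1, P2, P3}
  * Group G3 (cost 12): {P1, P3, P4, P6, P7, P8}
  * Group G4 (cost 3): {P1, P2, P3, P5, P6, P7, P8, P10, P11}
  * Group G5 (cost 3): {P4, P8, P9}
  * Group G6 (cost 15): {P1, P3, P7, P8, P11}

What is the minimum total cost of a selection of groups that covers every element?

6

G4, G5 together cover every element (G4 ∪ G5 = {P1, P2, P3, P4, P5, P6, P7, P8, P9, P10, P11}); total cost 3 + 3 = 6.
No covering selection has total cost below 6.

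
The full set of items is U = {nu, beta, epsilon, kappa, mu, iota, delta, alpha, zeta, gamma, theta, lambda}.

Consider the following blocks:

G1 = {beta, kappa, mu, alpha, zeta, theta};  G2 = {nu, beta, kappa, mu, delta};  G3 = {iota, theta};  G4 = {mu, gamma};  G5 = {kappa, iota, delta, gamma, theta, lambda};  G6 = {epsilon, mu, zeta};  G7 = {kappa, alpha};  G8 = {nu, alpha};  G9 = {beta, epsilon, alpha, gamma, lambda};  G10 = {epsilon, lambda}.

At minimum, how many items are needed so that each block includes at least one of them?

4

The 4 items {epsilon, mu, alpha, theta} hit every block.
The blocks G3, G4, G8, G10 are pairwise disjoint, so any hitting set needs a separate item for each — at least 4. Hence 4 is optimal.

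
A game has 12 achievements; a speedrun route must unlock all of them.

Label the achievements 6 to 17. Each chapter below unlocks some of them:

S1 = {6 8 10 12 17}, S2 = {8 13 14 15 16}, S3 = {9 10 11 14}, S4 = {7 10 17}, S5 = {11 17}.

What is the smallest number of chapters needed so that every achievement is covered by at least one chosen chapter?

S1 and S2 and S3 and S4 together: S1 ∪ S2 ∪ S3 ∪ S4 = {6, 7, 8, 9, 10, 11, 12, 13, 14, 15, 16, 17} — every achievement is covered.
No 3 of the 5 chapters cover everything (all 10 combinations miss at least one achievement), so 4 is optimal.

4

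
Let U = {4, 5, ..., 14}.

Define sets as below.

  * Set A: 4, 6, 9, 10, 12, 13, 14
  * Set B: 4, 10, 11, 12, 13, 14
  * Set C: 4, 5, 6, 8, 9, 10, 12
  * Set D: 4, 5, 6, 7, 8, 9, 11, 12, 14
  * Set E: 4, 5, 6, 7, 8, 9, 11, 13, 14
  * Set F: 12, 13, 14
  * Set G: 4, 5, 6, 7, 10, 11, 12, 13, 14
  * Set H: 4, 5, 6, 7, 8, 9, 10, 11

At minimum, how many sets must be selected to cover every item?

2

B and D together: B ∪ D = {4, 5, 6, 7, 8, 9, 10, 11, 12, 13, 14} — every item is covered.
No single set has all 11 items (the largest, D, has 9), so 2 is optimal.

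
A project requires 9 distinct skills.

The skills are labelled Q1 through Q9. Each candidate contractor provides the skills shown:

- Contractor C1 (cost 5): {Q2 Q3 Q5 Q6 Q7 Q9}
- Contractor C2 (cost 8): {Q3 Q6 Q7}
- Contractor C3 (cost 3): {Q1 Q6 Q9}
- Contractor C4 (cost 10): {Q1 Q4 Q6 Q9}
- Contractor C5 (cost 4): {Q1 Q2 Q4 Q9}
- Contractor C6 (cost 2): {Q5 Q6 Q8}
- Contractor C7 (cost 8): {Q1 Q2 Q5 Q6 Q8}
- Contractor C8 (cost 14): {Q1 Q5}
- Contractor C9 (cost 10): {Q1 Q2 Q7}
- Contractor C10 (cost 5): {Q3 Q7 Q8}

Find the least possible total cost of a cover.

11

C5, C6, C10 together cover every skill (C5 ∪ C6 ∪ C10 = {Q1, Q2, Q3, Q4, Q5, Q6, Q7, Q8, Q9}); total cost 4 + 2 + 5 = 11.
No covering selection has total cost below 11.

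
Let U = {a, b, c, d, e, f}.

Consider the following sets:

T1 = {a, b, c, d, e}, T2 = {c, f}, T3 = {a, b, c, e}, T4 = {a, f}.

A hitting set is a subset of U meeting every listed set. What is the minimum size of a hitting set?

The 2 points {b, f} hit every set.
No single point lies in every set, so at least 2 are needed and 2 is optimal.

2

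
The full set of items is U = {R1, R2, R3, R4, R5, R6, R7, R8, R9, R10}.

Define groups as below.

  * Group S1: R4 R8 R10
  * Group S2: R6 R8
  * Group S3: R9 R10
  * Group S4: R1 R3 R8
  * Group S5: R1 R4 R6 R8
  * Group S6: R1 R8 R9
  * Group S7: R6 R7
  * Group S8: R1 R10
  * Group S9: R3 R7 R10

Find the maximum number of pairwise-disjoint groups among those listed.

S3, S4, S7 are pairwise disjoint (S3={R9,R10}; S4={R1,R3,R8}; S7={R6,R7}).
Every remaining group overlaps one of these, and no 4 of the listed groups are pairwise disjoint, so 3 is the maximum.

3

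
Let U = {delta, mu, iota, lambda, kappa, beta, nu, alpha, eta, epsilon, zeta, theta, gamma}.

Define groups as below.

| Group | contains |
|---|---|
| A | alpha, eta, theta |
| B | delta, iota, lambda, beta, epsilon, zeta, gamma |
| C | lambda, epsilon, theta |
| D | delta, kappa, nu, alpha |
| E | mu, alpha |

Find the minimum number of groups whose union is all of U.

4

A and B and D and E together: A ∪ B ∪ D ∪ E = {delta, mu, iota, lambda, kappa, beta, nu, alpha, eta, epsilon, zeta, theta, gamma} — every element is covered.
No 3 of the 5 groups cover everything (all 10 combinations miss at least one element), so 4 is optimal.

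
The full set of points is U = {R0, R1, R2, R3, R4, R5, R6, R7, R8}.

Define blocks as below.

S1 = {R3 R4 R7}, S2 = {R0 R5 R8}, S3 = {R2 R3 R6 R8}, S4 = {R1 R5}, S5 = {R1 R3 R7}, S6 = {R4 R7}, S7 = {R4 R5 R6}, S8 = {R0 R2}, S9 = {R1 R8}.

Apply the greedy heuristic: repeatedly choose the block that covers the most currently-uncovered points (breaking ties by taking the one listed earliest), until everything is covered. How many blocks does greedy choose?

Greedy: pick S3 (covers 4 new) → pick S1 (covers 2 new) → pick S2 (covers 2 new) → pick S4 (covers 1 new). Total picks: 4.

4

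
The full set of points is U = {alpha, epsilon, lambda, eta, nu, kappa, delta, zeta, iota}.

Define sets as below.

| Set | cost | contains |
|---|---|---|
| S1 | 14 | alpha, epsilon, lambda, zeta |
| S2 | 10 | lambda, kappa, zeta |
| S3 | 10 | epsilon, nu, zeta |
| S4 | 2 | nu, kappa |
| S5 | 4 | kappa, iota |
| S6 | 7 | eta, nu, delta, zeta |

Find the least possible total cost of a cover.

S1, S5, S6 together cover every point (S1 ∪ S5 ∪ S6 = {alpha, epsilon, lambda, eta, nu, kappa, delta, zeta, iota}); total cost 14 + 4 + 7 = 25.
The greedy pick S4, S6, S5, S1 costs 27; no covering selection beats 25.

25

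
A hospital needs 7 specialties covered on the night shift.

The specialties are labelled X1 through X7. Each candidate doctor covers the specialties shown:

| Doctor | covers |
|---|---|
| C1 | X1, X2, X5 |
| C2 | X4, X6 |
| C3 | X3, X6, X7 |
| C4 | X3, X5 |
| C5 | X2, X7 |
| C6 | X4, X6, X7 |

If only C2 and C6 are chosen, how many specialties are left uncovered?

4

Union of C2, C6 = {X4, X6, X7}.
Not covered: X1, X2, X3, X5 — 4 specialties.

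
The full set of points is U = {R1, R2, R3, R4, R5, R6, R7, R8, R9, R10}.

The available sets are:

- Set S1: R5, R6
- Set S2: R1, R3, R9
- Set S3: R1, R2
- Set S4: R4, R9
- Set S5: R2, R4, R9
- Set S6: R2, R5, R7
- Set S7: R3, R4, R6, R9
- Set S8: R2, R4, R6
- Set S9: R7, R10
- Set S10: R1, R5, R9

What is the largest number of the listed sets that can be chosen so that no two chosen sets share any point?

4

S1, S3, S4, S9 are pairwise disjoint (S1={R5,R6}; S3={R1,R2}; S4={R4,R9}; S9={R7,R10}).
Every remaining set overlaps one of these, and no 5 of the listed sets are pairwise disjoint, so 4 is the maximum.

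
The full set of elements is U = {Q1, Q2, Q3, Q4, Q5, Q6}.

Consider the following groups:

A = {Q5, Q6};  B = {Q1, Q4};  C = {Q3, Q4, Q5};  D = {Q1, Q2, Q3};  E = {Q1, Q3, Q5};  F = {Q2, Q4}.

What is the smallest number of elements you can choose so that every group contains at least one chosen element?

3

H = {Q2, Q4, Q5} meets every group (each contains at least one member of H), and |H| = 3.
No choice of 2 elements meets every group, so 3 is the minimum.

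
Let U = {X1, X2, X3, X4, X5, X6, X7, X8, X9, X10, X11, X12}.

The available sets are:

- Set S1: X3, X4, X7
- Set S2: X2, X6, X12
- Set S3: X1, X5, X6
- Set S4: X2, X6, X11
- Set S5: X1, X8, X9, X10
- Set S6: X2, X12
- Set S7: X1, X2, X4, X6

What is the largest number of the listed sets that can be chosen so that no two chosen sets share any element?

3

S1, S5, S6 are pairwise disjoint (S1={X3,X4,X7}; S5={X1,X8,X9,X10}; S6={X2,X12}).
Every remaining set overlaps one of these, and no 4 of the listed sets are pairwise disjoint, so 3 is the maximum.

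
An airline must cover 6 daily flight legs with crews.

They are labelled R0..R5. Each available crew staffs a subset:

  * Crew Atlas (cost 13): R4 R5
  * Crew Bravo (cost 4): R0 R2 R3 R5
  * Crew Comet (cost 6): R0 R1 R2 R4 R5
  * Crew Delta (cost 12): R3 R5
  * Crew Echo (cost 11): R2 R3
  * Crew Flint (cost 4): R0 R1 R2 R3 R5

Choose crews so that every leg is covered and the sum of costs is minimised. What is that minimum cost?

10

Comet, Flint together cover every leg (Comet ∪ Flint = {R0, R1, R2, R3, R4, R5}); total cost 6 + 4 = 10.
No covering selection has total cost below 10.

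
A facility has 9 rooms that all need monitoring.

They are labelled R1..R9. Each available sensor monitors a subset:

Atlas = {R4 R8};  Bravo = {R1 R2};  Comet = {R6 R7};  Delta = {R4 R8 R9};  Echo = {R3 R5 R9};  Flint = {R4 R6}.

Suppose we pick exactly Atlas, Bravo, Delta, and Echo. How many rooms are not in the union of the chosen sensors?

2

Union of Atlas, Bravo, Delta, Echo = {R1, R2, R3, R4, R5, R8, R9}.
Not covered: R6, R7 — 2 rooms.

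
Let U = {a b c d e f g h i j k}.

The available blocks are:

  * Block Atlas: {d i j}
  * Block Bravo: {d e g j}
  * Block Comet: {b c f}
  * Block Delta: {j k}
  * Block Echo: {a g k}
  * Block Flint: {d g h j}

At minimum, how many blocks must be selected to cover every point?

Take {Atlas, Bravo, Comet, Echo, Flint}. Their union is {a, b, c, d, e, f, g, h, i, j, k}, which is all 11 points.
No 4 of the 6 blocks cover everything (all 15 combinations miss at least one point), so 5 is optimal.

5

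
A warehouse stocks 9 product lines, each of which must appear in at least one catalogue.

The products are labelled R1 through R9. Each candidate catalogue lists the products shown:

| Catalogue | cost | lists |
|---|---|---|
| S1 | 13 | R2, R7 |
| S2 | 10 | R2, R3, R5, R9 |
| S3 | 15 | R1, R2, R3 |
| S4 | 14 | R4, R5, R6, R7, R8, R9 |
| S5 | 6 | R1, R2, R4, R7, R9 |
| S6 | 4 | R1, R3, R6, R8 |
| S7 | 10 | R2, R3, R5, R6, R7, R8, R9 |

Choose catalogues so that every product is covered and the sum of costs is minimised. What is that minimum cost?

16

S5, S7 together cover every product (S5 ∪ S7 = {R1, R2, R3, R4, R5, R6, R7, R8, R9}); total cost 6 + 10 = 16.
The greedy pick S6, S5, S2 costs 20; no covering selection beats 16.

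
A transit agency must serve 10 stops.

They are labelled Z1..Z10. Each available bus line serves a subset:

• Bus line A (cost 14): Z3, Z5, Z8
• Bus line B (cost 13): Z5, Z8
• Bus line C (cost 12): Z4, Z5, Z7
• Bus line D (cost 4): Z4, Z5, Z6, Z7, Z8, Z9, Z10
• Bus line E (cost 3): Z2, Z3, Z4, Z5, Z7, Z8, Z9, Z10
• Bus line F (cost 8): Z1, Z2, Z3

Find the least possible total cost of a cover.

12

D, F together cover every stop (D ∪ F = {Z1, Z2, Z3, Z4, Z5, Z6, Z7, Z8, Z9, Z10}); total cost 4 + 8 = 12.
The greedy pick E, D, F costs 15; no covering selection beats 12.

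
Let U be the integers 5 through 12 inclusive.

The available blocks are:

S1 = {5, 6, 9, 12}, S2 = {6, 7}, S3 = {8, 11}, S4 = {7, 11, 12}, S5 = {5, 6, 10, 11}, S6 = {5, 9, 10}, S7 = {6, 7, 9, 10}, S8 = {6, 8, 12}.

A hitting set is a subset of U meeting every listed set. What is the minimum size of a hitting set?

Take H = {6, 10, 11}. Each listed block contains at least one of these, so H is a hitting set of size 3.
The blocks S2, S3, S6 are pairwise disjoint, so any hitting set needs a separate element for each — at least 3. Hence 3 is optimal.

3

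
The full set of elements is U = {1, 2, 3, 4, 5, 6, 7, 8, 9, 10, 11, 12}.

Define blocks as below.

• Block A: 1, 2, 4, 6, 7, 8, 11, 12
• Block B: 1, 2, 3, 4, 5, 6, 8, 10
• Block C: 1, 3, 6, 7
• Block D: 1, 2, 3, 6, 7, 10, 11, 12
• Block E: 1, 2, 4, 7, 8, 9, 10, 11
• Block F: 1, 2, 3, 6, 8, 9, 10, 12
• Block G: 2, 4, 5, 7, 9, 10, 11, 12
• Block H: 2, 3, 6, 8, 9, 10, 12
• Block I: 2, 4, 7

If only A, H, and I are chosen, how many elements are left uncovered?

Union of A, H, I = {1, 2, 3, 4, 6, 7, 8, 9, 10, 11, 12}.
Not covered: 5 — 1 element.

1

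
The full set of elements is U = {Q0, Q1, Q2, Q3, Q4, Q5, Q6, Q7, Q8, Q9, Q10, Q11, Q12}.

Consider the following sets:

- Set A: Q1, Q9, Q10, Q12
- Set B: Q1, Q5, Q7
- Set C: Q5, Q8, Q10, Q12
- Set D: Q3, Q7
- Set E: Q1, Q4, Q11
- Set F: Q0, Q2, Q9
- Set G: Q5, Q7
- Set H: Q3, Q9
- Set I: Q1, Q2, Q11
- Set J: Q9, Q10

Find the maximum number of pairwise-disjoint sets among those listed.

4

C, D, E, F are pairwise disjoint (C={Q5,Q8,Q10,Q12}; D={Q3,Q7}; E={Q1,Q4,Q11}; F={Q0,Q2,Q9}).
Every remaining set overlaps one of these, and no 5 of the listed sets are pairwise disjoint, so 4 is the maximum.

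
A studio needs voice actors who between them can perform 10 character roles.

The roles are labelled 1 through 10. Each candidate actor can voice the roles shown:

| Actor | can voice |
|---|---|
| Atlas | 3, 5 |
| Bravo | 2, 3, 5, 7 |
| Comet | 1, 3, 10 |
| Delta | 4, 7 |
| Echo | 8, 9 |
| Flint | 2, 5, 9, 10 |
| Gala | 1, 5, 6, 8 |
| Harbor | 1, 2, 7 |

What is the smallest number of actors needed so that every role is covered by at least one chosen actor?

Take {Comet, Delta, Flint, Gala}. Their union is {1, 2, 3, 4, 5, 6, 7, 8, 9, 10}, which is all 10 roles.
No 3 of the 8 actors cover everything (all 56 combinations miss at least one role), so 4 is optimal.

4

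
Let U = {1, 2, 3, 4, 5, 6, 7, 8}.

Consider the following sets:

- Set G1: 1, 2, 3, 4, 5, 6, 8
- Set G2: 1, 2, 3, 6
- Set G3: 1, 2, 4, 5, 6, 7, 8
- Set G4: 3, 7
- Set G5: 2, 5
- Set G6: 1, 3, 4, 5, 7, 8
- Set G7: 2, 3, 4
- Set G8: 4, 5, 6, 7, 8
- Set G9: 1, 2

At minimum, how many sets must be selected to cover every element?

Take {G3, G6}. Their union is {1, 2, 3, 4, 5, 6, 7, 8}, which is all 8 elements.
No single set has all 8 elements (the largest, G1, has 7), so 2 is optimal.

2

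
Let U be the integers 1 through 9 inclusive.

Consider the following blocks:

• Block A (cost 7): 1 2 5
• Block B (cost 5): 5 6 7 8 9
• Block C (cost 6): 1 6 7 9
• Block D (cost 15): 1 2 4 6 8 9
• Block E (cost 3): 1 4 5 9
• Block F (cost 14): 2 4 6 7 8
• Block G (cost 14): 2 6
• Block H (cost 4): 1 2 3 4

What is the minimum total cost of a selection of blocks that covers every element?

B, H together cover every element (B ∪ H = {1, 2, 3, 4, 5, 6, 7, 8, 9}); total cost 5 + 4 = 9.
The greedy pick E, B, H costs 12; no covering selection beats 9.

9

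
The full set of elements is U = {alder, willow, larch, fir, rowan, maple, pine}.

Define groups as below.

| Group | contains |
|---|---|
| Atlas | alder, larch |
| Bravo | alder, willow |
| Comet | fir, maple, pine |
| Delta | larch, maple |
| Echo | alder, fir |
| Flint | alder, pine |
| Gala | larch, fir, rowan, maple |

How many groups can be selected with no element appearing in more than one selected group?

Bravo, Gala are pairwise disjoint (Bravo={alder,willow}; Gala={larch,fir,rowan,maple}).
Every remaining group overlaps one of these, and no 3 of the listed groups are pairwise disjoint, so 2 is the maximum.

2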